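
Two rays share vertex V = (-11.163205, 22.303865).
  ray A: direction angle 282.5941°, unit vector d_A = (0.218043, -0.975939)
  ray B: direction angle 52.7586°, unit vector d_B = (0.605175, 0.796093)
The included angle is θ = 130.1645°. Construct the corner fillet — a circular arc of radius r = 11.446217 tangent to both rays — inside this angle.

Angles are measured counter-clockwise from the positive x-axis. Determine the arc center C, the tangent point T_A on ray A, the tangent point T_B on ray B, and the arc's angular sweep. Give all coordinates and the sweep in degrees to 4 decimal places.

bisector direction at 347.6764° = (0.976958,-0.213434)
center distance |VC| = r/sin(θ/2) = 11.446217/sin(65.0823°) = 12.621068
C = V + |VC|·bis = (1.1670,19.6101)
T_A = V + ((C−V)·d_A)·d_A = V + 5.3175·d_A = (-10.0038,17.1143)
T_B = V + ((C−V)·d_B)·d_B = V + 5.3175·d_B = (-7.9452,26.5371)
sweep = 180° − θ = 49.8355°

center=(1.1670,19.6101) T_A=(-10.0038,17.1143) T_B=(-7.9452,26.5371) sweep=49.8355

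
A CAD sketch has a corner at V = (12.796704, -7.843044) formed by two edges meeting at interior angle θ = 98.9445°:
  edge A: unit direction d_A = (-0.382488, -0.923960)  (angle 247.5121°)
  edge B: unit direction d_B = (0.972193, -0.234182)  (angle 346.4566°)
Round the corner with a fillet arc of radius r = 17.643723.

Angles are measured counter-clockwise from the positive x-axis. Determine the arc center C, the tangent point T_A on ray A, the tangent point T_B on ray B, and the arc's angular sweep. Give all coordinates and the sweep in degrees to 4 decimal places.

bisector direction at 296.9844° = (0.453747,-0.891130)
center distance |VC| = r/sin(θ/2) = 17.643723/sin(49.4723°) = 23.212636
C = V + |VC|·bis = (23.3294,-28.5285)
T_A = V + ((C−V)·d_A)·d_A = V + 15.0839·d_A = (7.0273,-21.7800)
T_B = V + ((C−V)·d_B)·d_B = V + 15.0839·d_B = (27.4612,-11.3754)
sweep = 180° − θ = 81.0555°

center=(23.3294,-28.5285) T_A=(7.0273,-21.7800) T_B=(27.4612,-11.3754) sweep=81.0555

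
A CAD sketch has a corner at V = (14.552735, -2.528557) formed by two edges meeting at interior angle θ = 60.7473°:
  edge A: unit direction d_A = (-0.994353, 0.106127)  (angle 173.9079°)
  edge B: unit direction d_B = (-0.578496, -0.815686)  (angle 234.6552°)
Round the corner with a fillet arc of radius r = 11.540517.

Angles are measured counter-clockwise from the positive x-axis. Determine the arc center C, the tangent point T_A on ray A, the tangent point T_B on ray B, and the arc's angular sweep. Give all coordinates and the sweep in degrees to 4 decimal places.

bisector direction at 204.2816° = (-0.911536,-0.411221)
center distance |VC| = r/sin(θ/2) = 11.540517/sin(30.3737°) = 22.823717
C = V + |VC|·bis = (-6.2519,-11.9141)
T_A = V + ((C−V)·d_A)·d_A = V + 19.6911·d_A = (-5.0271,-0.4388)
T_B = V + ((C−V)·d_B)·d_B = V + 19.6911·d_B = (3.1615,-18.5903)
sweep = 180° − θ = 119.2527°

center=(-6.2519,-11.9141) T_A=(-5.0271,-0.4388) T_B=(3.1615,-18.5903) sweep=119.2527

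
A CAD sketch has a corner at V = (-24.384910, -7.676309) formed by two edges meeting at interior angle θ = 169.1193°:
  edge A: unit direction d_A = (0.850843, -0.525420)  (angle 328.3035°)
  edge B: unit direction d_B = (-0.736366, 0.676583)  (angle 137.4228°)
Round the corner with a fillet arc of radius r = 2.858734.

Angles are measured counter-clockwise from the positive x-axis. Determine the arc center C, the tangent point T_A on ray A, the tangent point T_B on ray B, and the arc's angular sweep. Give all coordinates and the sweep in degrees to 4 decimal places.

bisector direction at 52.8632° = (0.603721,0.797196)
center distance |VC| = r/sin(θ/2) = 2.858734/sin(84.5597°) = 2.871670
C = V + |VC|·bis = (-22.6512,-5.3870)
T_A = V + ((C−V)·d_A)·d_A = V + 0.2723·d_A = (-24.1533,-7.8194)
T_B = V + ((C−V)·d_B)·d_B = V + 0.2723·d_B = (-24.5854,-7.4921)
sweep = 180° − θ = 10.8807°

center=(-22.6512,-5.3870) T_A=(-24.1533,-7.8194) T_B=(-24.5854,-7.4921) sweep=10.8807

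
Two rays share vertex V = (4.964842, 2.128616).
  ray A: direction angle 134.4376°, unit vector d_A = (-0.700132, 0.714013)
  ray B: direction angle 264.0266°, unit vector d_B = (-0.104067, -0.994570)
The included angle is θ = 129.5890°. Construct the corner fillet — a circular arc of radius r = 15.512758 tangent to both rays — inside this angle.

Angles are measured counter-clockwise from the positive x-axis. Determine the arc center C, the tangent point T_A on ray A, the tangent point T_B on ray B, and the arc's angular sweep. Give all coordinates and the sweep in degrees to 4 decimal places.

bisector direction at 199.2321° = (-0.944192,-0.329396)
center distance |VC| = r/sin(θ/2) = 15.512758/sin(64.7945°) = 17.145220
C = V + |VC|·bis = (-11.2235,-3.5189)
T_A = V + ((C−V)·d_A)·d_A = V + 7.3016·d_A = (-0.1472,7.3420)
T_B = V + ((C−V)·d_B)·d_B = V + 7.3016·d_B = (4.2050,-5.1333)
sweep = 180° − θ = 50.4110°

center=(-11.2235,-3.5189) T_A=(-0.1472,7.3420) T_B=(4.2050,-5.1333) sweep=50.4110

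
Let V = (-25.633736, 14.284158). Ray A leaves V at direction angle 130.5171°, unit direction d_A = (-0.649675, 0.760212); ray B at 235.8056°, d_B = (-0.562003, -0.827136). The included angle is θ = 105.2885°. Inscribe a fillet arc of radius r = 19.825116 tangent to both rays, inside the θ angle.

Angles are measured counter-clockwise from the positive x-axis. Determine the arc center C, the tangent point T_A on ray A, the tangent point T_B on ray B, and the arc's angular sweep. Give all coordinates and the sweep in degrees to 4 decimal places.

center=(-50.5367,12.9087) T_A=(-35.4654,25.7886) T_B=(-34.1386,1.7670) sweep=74.7115

bisector direction at 183.1613° = (-0.998478,-0.055148)
center distance |VC| = r/sin(θ/2) = 19.825116/sin(52.6442°) = 24.940909
C = V + |VC|·bis = (-50.5367,12.9087)
T_A = V + ((C−V)·d_A)·d_A = V + 15.1332·d_A = (-35.4654,25.7886)
T_B = V + ((C−V)·d_B)·d_B = V + 15.1332·d_B = (-34.1386,1.7670)
sweep = 180° − θ = 74.7115°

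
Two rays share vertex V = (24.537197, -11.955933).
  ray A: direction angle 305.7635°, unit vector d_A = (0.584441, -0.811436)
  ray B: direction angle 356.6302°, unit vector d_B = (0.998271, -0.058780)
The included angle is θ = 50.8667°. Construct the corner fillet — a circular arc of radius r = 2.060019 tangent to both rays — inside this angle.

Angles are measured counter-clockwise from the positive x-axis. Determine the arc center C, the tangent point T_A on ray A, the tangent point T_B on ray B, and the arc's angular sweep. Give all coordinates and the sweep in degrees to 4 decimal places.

center=(28.7405,-14.2670) T_A=(27.0689,-15.4710) T_B=(28.8616,-12.2106) sweep=129.1333

bisector direction at 331.1969° = (0.876280,-0.481802)
center distance |VC| = r/sin(θ/2) = 2.060019/sin(25.4334°) = 4.796756
C = V + |VC|·bis = (28.7405,-14.2670)
T_A = V + ((C−V)·d_A)·d_A = V + 4.3319·d_A = (27.0689,-15.4710)
T_B = V + ((C−V)·d_B)·d_B = V + 4.3319·d_B = (28.8616,-12.2106)
sweep = 180° − θ = 129.1333°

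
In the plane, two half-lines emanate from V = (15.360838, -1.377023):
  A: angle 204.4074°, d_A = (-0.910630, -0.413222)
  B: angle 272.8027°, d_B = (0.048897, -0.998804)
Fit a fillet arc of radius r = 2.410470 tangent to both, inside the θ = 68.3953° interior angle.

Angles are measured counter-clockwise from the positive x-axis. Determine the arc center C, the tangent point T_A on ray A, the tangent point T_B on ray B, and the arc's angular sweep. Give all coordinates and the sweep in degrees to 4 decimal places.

center=(13.1267,-5.0379) T_A=(12.1306,-2.8428) T_B=(15.5343,-4.9200) sweep=111.6047

bisector direction at 238.6050° = (-0.520934,-0.853597)
center distance |VC| = r/sin(θ/2) = 2.410470/sin(34.1977°) = 4.288715
C = V + |VC|·bis = (13.1267,-5.0379)
T_A = V + ((C−V)·d_A)·d_A = V + 3.5472·d_A = (12.1306,-2.8428)
T_B = V + ((C−V)·d_B)·d_B = V + 3.5472·d_B = (15.5343,-4.9200)
sweep = 180° − θ = 111.6047°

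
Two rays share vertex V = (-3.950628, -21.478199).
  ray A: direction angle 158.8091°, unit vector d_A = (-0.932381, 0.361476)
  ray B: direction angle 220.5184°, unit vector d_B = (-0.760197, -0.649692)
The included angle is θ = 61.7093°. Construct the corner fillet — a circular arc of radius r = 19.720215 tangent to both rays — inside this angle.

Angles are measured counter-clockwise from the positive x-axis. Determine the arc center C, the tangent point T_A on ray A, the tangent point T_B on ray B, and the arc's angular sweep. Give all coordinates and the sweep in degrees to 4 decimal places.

center=(-41.8563,-27.9329) T_A=(-34.7279,-9.5461) T_B=(-29.0442,-42.9241) sweep=118.2907

bisector direction at 189.6637° = (-0.985810,-0.167866)
center distance |VC| = r/sin(θ/2) = 19.720215/sin(30.8546°) = 38.451314
C = V + |VC|·bis = (-41.8563,-27.9329)
T_A = V + ((C−V)·d_A)·d_A = V + 33.0093·d_A = (-34.7279,-9.5461)
T_B = V + ((C−V)·d_B)·d_B = V + 33.0093·d_B = (-29.0442,-42.9241)
sweep = 180° − θ = 118.2907°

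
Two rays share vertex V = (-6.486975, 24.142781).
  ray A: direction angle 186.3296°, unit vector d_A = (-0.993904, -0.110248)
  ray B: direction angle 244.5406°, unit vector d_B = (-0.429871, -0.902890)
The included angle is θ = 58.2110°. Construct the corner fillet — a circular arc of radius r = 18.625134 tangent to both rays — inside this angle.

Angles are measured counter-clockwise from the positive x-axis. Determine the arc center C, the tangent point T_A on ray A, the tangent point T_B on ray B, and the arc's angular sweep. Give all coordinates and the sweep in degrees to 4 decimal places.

center=(-37.6849,1.9428) T_A=(-39.7382,20.4544) T_B=(-20.8684,-6.0636) sweep=121.7890

bisector direction at 215.4351° = (-0.814773,-0.579780)
center distance |VC| = r/sin(θ/2) = 18.625134/sin(29.1055°) = 38.290289
C = V + |VC|·bis = (-37.6849,1.9428)
T_A = V + ((C−V)·d_A)·d_A = V + 33.4552·d_A = (-39.7382,20.4544)
T_B = V + ((C−V)·d_B)·d_B = V + 33.4552·d_B = (-20.8684,-6.0636)
sweep = 180° − θ = 121.7890°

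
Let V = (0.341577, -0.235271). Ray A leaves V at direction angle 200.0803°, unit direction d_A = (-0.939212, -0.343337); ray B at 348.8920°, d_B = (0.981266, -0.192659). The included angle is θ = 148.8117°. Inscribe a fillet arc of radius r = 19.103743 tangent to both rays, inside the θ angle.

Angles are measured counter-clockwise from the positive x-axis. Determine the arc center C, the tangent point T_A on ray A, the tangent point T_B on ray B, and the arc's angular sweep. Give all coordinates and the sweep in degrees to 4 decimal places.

bisector direction at 274.4861° = (0.078218,-0.996936)
center distance |VC| = r/sin(θ/2) = 19.103743/sin(74.4059°) = 19.833826
C = V + |VC|·bis = (1.8929,-20.0083)
T_A = V + ((C−V)·d_A)·d_A = V + 5.3318·d_A = (-4.6661,-2.0659)
T_B = V + ((C−V)·d_B)·d_B = V + 5.3318·d_B = (5.5734,-1.2625)
sweep = 180° − θ = 31.1883°

center=(1.8929,-20.0083) T_A=(-4.6661,-2.0659) T_B=(5.5734,-1.2625) sweep=31.1883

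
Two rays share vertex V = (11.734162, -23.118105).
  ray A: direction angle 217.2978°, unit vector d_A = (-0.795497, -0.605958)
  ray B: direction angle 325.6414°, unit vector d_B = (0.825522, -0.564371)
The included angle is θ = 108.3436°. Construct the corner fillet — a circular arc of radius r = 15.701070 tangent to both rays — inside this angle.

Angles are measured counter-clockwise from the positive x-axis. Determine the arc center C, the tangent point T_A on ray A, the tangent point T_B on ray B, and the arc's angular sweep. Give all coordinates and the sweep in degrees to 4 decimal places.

center=(12.2308,-42.4772) T_A=(2.7166,-29.9871) T_B=(21.0920,-29.5157) sweep=71.6564

bisector direction at 271.4696° = (0.025647,-0.999671)
center distance |VC| = r/sin(θ/2) = 15.701070/sin(54.1718°) = 19.365489
C = V + |VC|·bis = (12.2308,-42.4772)
T_A = V + ((C−V)·d_A)·d_A = V + 11.3357·d_A = (2.7166,-29.9871)
T_B = V + ((C−V)·d_B)·d_B = V + 11.3357·d_B = (21.0920,-29.5157)
sweep = 180° − θ = 71.6564°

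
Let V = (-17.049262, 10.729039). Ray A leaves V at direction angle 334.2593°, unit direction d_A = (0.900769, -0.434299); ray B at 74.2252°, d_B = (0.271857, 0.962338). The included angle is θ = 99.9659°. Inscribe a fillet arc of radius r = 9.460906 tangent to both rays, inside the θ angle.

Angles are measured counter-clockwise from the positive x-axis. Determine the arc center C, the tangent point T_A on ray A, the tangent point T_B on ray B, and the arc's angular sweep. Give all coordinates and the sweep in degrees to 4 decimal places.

center=(-5.7852,15.8013) T_A=(-9.8941,7.2792) T_B=(-14.8898,18.3733) sweep=80.0341

bisector direction at 24.2423° = (0.911818,0.410596)
center distance |VC| = r/sin(θ/2) = 9.460906/sin(49.9830°) = 12.353421
C = V + |VC|·bis = (-5.7852,15.8013)
T_A = V + ((C−V)·d_A)·d_A = V + 7.9434·d_A = (-9.8941,7.2792)
T_B = V + ((C−V)·d_B)·d_B = V + 7.9434·d_B = (-14.8898,18.3733)
sweep = 180° − θ = 80.0341°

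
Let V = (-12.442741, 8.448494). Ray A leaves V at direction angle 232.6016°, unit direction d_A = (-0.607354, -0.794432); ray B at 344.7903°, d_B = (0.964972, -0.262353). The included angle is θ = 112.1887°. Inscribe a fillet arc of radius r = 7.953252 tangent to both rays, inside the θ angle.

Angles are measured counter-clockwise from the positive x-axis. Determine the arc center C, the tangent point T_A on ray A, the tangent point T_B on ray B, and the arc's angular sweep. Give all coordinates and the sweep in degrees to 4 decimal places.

bisector direction at 288.6959° = (0.320546,-0.947233)
center distance |VC| = r/sin(θ/2) = 7.953252/sin(56.0943°) = 9.582725
C = V + |VC|·bis = (-9.3710,-0.6286)
T_A = V + ((C−V)·d_A)·d_A = V + 5.3455·d_A = (-15.6894,4.2019)
T_B = V + ((C−V)·d_B)·d_B = V + 5.3455·d_B = (-7.2845,7.0461)
sweep = 180° − θ = 67.8113°

center=(-9.3710,-0.6286) T_A=(-15.6894,4.2019) T_B=(-7.2845,7.0461) sweep=67.8113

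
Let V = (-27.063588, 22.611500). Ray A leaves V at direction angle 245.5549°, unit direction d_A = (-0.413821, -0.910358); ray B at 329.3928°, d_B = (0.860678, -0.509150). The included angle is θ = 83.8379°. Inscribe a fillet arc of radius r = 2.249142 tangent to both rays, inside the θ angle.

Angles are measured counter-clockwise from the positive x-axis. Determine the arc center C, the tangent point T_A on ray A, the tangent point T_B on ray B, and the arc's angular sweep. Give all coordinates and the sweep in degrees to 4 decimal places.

bisector direction at 287.4739° = (0.300270,-0.953854)
center distance |VC| = r/sin(θ/2) = 2.249142/sin(41.9190°) = 3.366582
C = V + |VC|·bis = (-26.0527,19.4003)
T_A = V + ((C−V)·d_A)·d_A = V + 2.5050·d_A = (-28.1002,20.3310)
T_B = V + ((C−V)·d_B)·d_B = V + 2.5050·d_B = (-24.9076,21.3361)
sweep = 180° − θ = 96.1621°

center=(-26.0527,19.4003) T_A=(-28.1002,20.3310) T_B=(-24.9076,21.3361) sweep=96.1621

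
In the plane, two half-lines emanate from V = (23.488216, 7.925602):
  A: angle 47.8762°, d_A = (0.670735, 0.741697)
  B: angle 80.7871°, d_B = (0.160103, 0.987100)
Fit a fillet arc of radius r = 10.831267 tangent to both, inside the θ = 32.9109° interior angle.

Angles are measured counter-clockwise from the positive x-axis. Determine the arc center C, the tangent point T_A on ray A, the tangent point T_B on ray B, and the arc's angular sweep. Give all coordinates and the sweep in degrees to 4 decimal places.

center=(40.0508,42.3889) T_A=(48.0843,35.1240) T_B=(29.3593,44.1230) sweep=147.0891

bisector direction at 64.3317° = (0.433161,0.901316)
center distance |VC| = r/sin(θ/2) = 10.831267/sin(16.4554°) = 38.236584
C = V + |VC|·bis = (40.0508,42.3889)
T_A = V + ((C−V)·d_A)·d_A = V + 36.6704·d_A = (48.0843,35.1240)
T_B = V + ((C−V)·d_B)·d_B = V + 36.6704·d_B = (29.3593,44.1230)
sweep = 180° − θ = 147.0891°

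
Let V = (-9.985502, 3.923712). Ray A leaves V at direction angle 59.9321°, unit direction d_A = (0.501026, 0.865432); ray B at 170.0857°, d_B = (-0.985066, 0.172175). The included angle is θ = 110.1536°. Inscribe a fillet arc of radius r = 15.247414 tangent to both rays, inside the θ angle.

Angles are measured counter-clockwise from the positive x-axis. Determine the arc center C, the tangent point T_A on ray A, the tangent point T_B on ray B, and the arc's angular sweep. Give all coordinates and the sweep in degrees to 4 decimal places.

bisector direction at 115.0089° = (-0.422759,0.906242)
center distance |VC| = r/sin(θ/2) = 15.247414/sin(55.0768°) = 18.596218
C = V + |VC|·bis = (-17.8472,20.7764)
T_A = V + ((C−V)·d_A)·d_A = V + 10.6459·d_A = (-4.6516,13.1370)
T_B = V + ((C−V)·d_B)·d_B = V + 10.6459·d_B = (-20.4724,5.7567)
sweep = 180° − θ = 69.8464°

center=(-17.8472,20.7764) T_A=(-4.6516,13.1370) T_B=(-20.4724,5.7567) sweep=69.8464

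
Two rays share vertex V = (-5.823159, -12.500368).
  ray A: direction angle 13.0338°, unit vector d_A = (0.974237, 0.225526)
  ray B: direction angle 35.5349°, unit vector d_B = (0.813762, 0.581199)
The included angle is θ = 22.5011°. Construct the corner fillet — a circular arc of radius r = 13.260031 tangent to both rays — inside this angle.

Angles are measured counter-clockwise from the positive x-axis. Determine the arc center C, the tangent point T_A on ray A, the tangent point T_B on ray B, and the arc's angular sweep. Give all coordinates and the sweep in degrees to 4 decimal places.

bisector direction at 24.2843° = (0.911516,0.411265)
center distance |VC| = r/sin(θ/2) = 13.260031/sin(11.2506°) = 67.965397
C = V + |VC|·bis = (56.1284,15.4514)
T_A = V + ((C−V)·d_A)·d_A = V + 66.6593·d_A = (59.1188,2.5330)
T_B = V + ((C−V)·d_B)·d_B = V + 66.6593·d_B = (48.4217,26.2420)
sweep = 180° − θ = 157.4989°

center=(56.1284,15.4514) T_A=(59.1188,2.5330) T_B=(48.4217,26.2420) sweep=157.4989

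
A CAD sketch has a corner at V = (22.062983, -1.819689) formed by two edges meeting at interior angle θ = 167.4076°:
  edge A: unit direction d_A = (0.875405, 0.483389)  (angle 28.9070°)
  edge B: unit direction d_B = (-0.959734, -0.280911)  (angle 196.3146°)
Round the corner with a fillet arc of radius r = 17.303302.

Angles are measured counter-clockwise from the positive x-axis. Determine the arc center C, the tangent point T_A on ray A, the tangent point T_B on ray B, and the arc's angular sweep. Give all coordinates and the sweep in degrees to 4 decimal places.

center=(15.3700,14.2506) T_A=(23.7343,-0.8968) T_B=(20.2307,-2.3560) sweep=12.5924

bisector direction at 112.6108° = (-0.384469,0.923138)
center distance |VC| = r/sin(θ/2) = 17.303302/sin(83.7038°) = 17.408305
C = V + |VC|·bis = (15.3700,14.2506)
T_A = V + ((C−V)·d_A)·d_A = V + 1.9091·d_A = (23.7343,-0.8968)
T_B = V + ((C−V)·d_B)·d_B = V + 1.9091·d_B = (20.2307,-2.3560)
sweep = 180° − θ = 12.5924°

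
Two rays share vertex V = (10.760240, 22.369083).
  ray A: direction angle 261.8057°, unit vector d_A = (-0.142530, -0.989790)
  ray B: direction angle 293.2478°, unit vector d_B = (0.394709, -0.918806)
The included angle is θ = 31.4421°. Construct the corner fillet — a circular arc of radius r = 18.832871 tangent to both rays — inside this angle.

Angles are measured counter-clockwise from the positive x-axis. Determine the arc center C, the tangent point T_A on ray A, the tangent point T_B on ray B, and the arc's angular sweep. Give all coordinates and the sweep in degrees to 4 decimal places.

bisector direction at 277.5267° = (0.130989,-0.991384)
center distance |VC| = r/sin(θ/2) = 18.832871/sin(15.7210°) = 69.505758
C = V + |VC|·bis = (19.8647,-46.5378)
T_A = V + ((C−V)·d_A)·d_A = V + 66.9057·d_A = (1.2241,-43.8535)
T_B = V + ((C−V)·d_B)·d_B = V + 66.9057·d_B = (37.1685,-39.1043)
sweep = 180° − θ = 148.5579°

center=(19.8647,-46.5378) T_A=(1.2241,-43.8535) T_B=(37.1685,-39.1043) sweep=148.5579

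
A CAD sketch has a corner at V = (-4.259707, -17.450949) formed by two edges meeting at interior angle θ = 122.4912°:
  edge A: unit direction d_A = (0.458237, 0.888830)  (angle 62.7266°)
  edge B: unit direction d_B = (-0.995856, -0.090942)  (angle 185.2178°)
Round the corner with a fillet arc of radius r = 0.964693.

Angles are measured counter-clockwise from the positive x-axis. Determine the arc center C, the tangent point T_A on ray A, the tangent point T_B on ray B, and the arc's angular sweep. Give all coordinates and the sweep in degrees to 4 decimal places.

bisector direction at 123.9722° = (-0.558791,0.829309)
center distance |VC| = r/sin(θ/2) = 0.964693/sin(61.2456°) = 1.100381
C = V + |VC|·bis = (-4.8746,-16.5384)
T_A = V + ((C−V)·d_A)·d_A = V + 0.5293·d_A = (-4.0171,-16.9805)
T_B = V + ((C−V)·d_B)·d_B = V + 0.5293·d_B = (-4.7869,-17.4991)
sweep = 180° − θ = 57.5088°

center=(-4.8746,-16.5384) T_A=(-4.0171,-16.9805) T_B=(-4.7869,-17.4991) sweep=57.5088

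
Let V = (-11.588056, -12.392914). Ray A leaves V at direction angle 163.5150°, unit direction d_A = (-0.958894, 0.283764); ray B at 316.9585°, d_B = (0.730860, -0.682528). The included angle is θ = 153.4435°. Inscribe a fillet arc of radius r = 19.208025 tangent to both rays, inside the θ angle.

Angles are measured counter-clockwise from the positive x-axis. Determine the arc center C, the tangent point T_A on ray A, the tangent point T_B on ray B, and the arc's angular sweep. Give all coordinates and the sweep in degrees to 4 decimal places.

center=(-21.3852,-29.5251) T_A=(-15.9346,-11.1066) T_B=(-8.2752,-15.4867) sweep=26.5565

bisector direction at 240.2368° = (-0.496417,-0.868084)
center distance |VC| = r/sin(θ/2) = 19.208025/sin(76.7218°) = 19.735635
C = V + |VC|·bis = (-21.3852,-29.5251)
T_A = V + ((C−V)·d_A)·d_A = V + 4.5329·d_A = (-15.9346,-11.1066)
T_B = V + ((C−V)·d_B)·d_B = V + 4.5329·d_B = (-8.2752,-15.4867)
sweep = 180° − θ = 26.5565°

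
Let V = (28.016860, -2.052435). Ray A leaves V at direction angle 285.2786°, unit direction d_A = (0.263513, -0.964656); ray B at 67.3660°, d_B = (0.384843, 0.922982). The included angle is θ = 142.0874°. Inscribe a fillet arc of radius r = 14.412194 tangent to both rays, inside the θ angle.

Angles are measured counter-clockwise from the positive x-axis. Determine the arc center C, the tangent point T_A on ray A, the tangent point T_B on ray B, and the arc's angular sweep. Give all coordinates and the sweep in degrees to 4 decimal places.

bisector direction at 356.3223° = (0.997941,-0.064144)
center distance |VC| = r/sin(θ/2) = 14.412194/sin(71.0437°) = 15.238637
C = V + |VC|·bis = (43.2241,-3.0299)
T_A = V + ((C−V)·d_A)·d_A = V + 4.9502·d_A = (29.3213,-6.8277)
T_B = V + ((C−V)·d_B)·d_B = V + 4.9502·d_B = (29.9219,2.5165)
sweep = 180° − θ = 37.9126°

center=(43.2241,-3.0299) T_A=(29.3213,-6.8277) T_B=(29.9219,2.5165) sweep=37.9126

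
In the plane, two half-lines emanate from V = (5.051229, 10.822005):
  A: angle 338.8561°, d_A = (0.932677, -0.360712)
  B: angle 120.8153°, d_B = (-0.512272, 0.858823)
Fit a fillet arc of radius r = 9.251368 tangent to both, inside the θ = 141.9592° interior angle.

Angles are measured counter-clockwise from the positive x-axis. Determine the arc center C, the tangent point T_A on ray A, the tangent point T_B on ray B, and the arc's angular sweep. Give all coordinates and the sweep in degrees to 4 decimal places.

center=(11.3628,18.3002) T_A=(8.0257,9.6716) T_B=(3.4175,13.5610) sweep=38.0408

bisector direction at 49.8357° = (0.644982,0.764198)
center distance |VC| = r/sin(θ/2) = 9.251368/sin(70.9796°) = 9.785638
C = V + |VC|·bis = (11.3628,18.3002)
T_A = V + ((C−V)·d_A)·d_A = V + 3.1892·d_A = (8.0257,9.6716)
T_B = V + ((C−V)·d_B)·d_B = V + 3.1892·d_B = (3.4175,13.5610)
sweep = 180° − θ = 38.0408°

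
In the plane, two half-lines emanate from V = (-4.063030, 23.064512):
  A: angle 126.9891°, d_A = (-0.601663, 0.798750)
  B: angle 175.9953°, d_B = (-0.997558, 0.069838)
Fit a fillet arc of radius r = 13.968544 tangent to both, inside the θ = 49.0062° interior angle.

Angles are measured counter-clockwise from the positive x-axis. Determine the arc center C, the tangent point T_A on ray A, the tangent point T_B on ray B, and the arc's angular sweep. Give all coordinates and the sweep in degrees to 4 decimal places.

center=(-33.6594,39.1393) T_A=(-22.5021,47.5436) T_B=(-34.6350,25.2048) sweep=130.9938

bisector direction at 151.4922° = (-0.878752,0.477278)
center distance |VC| = r/sin(θ/2) = 13.968544/sin(24.5031°) = 33.680042
C = V + |VC|·bis = (-33.6594,39.1393)
T_A = V + ((C−V)·d_A)·d_A = V + 30.6468·d_A = (-22.5021,47.5436)
T_B = V + ((C−V)·d_B)·d_B = V + 30.6468·d_B = (-34.6350,25.2048)
sweep = 180° − θ = 130.9938°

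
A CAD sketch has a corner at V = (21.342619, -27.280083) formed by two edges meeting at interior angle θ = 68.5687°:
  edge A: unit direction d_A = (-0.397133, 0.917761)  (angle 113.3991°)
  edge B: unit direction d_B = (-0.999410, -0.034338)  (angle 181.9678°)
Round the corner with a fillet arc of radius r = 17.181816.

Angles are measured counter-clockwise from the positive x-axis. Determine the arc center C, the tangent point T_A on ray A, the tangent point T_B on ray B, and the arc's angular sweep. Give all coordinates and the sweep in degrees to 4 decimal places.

center=(-4.4349,-10.9738) T_A=(11.3339,-4.1503) T_B=(-3.8449,-28.1455) sweep=111.4313

bisector direction at 147.6835° = (-0.845107,0.534596)
center distance |VC| = r/sin(θ/2) = 17.181816/sin(34.2844°) = 30.502049
C = V + |VC|·bis = (-4.4349,-10.9738)
T_A = V + ((C−V)·d_A)·d_A = V + 25.2024·d_A = (11.3339,-4.1503)
T_B = V + ((C−V)·d_B)·d_B = V + 25.2024·d_B = (-3.8449,-28.1455)
sweep = 180° − θ = 111.4313°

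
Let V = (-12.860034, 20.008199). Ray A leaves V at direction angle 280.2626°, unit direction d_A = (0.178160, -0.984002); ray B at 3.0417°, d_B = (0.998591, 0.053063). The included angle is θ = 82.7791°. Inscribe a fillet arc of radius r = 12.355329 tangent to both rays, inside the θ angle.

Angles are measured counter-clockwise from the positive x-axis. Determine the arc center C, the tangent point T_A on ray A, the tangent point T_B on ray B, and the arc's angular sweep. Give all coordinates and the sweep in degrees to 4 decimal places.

bisector direction at 321.6522° = (0.784258,-0.620434)
center distance |VC| = r/sin(θ/2) = 12.355329/sin(41.3895°) = 18.686926
C = V + |VC|·bis = (1.7953,8.4142)
T_A = V + ((C−V)·d_A)·d_A = V + 14.0195·d_A = (-10.3623,6.2130)
T_B = V + ((C−V)·d_B)·d_B = V + 14.0195·d_B = (1.1397,20.7521)
sweep = 180° − θ = 97.2209°

center=(1.7953,8.4142) T_A=(-10.3623,6.2130) T_B=(1.1397,20.7521) sweep=97.2209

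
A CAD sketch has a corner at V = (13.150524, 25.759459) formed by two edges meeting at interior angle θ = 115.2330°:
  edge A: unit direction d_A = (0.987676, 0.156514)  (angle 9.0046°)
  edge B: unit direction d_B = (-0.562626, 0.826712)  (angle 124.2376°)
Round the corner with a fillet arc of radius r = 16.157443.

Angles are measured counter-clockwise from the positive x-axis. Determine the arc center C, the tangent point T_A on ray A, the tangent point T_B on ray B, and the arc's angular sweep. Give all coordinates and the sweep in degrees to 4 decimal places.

bisector direction at 66.6211° = (0.396810,0.917901)
center distance |VC| = r/sin(θ/2) = 16.157443/sin(57.6165°) = 19.132959
C = V + |VC|·bis = (20.7427,43.3216)
T_A = V + ((C−V)·d_A)·d_A = V + 10.2473·d_A = (23.2715,27.3633)
T_B = V + ((C−V)·d_B)·d_B = V + 10.2473·d_B = (7.3851,34.2310)
sweep = 180° − θ = 64.7670°

center=(20.7427,43.3216) T_A=(23.2715,27.3633) T_B=(7.3851,34.2310) sweep=64.7670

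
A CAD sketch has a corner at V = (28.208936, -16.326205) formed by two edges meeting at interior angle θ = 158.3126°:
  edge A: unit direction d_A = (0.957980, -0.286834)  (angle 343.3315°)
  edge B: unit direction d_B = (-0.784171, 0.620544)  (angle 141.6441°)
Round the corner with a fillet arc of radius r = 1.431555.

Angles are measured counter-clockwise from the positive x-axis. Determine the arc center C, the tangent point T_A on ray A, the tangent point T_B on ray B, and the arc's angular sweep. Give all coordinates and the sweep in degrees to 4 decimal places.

center=(28.8822,-15.0335) T_A=(28.4716,-16.4049) T_B=(27.9939,-16.1560) sweep=21.6874

bisector direction at 62.4878° = (0.461937,0.886912)
center distance |VC| = r/sin(θ/2) = 1.431555/sin(79.1563°) = 1.457582
C = V + |VC|·bis = (28.8822,-15.0335)
T_A = V + ((C−V)·d_A)·d_A = V + 0.2742·d_A = (28.4716,-16.4049)
T_B = V + ((C−V)·d_B)·d_B = V + 0.2742·d_B = (27.9939,-16.1560)
sweep = 180° − θ = 21.6874°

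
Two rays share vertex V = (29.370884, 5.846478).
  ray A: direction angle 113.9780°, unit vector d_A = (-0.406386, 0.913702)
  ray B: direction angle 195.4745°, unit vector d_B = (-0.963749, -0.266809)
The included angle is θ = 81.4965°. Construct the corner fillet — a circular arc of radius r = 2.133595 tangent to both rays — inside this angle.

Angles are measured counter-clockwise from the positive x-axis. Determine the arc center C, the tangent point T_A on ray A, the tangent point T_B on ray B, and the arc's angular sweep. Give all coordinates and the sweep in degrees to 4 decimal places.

center=(26.4151,7.2420) T_A=(28.3645,8.1091) T_B=(26.9843,5.1858) sweep=98.5035

bisector direction at 154.7262° = (-0.904278,0.426944)
center distance |VC| = r/sin(θ/2) = 2.133595/sin(40.7482°) = 3.268692
C = V + |VC|·bis = (26.4151,7.2420)
T_A = V + ((C−V)·d_A)·d_A = V + 2.4763·d_A = (28.3645,8.1091)
T_B = V + ((C−V)·d_B)·d_B = V + 2.4763·d_B = (26.9843,5.1858)
sweep = 180° − θ = 98.5035°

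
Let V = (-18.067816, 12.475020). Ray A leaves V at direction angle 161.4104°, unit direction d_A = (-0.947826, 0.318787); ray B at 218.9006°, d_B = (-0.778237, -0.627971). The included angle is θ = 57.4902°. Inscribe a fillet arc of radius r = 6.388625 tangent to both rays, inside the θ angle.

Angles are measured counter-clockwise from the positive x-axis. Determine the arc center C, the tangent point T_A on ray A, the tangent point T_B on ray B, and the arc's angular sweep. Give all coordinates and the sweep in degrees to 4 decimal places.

bisector direction at 190.1555° = (-0.984333,-0.176320)
center distance |VC| = r/sin(θ/2) = 6.388625/sin(28.7451°) = 13.284346
C = V + |VC|·bis = (-31.1440,10.1327)
T_A = V + ((C−V)·d_A)·d_A = V + 11.6473·d_A = (-29.1074,16.1880)
T_B = V + ((C−V)·d_B)·d_B = V + 11.6473·d_B = (-27.1322,5.1609)
sweep = 180° − θ = 122.5098°

center=(-31.1440,10.1327) T_A=(-29.1074,16.1880) T_B=(-27.1322,5.1609) sweep=122.5098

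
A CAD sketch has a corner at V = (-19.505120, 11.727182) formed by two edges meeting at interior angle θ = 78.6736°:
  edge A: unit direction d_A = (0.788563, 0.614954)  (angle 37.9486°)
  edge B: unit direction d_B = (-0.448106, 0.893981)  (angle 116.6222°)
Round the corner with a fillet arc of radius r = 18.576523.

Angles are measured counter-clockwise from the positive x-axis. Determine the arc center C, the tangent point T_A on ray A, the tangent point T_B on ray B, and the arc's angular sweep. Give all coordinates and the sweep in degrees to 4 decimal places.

center=(-13.0550,40.3147) T_A=(-1.6313,25.6660) T_B=(-29.6620,31.9905) sweep=101.3264

bisector direction at 77.2854° = (0.220095,0.975478)
center distance |VC| = r/sin(θ/2) = 18.576523/sin(39.3368°) = 29.306160
C = V + |VC|·bis = (-13.0550,40.3147)
T_A = V + ((C−V)·d_A)·d_A = V + 22.6664·d_A = (-1.6313,25.6660)
T_B = V + ((C−V)·d_B)·d_B = V + 22.6664·d_B = (-29.6620,31.9905)
sweep = 180° − θ = 101.3264°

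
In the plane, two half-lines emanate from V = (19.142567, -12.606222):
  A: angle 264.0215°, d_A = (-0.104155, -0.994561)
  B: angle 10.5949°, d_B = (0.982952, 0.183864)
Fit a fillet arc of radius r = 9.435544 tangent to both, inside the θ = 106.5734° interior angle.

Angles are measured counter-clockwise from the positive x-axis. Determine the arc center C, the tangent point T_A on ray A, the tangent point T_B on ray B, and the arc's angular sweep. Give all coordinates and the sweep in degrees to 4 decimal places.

center=(27.7939,-20.5872) T_A=(18.4097,-19.6044) T_B=(26.0591,-11.3125) sweep=73.4266

bisector direction at 317.3082° = (0.735012,-0.678054)
center distance |VC| = r/sin(θ/2) = 9.435544/sin(53.2867°) = 11.770346
C = V + |VC|·bis = (27.7939,-20.5872)
T_A = V + ((C−V)·d_A)·d_A = V + 7.0364·d_A = (18.4097,-19.6044)
T_B = V + ((C−V)·d_B)·d_B = V + 7.0364·d_B = (26.0591,-11.3125)
sweep = 180° − θ = 73.4266°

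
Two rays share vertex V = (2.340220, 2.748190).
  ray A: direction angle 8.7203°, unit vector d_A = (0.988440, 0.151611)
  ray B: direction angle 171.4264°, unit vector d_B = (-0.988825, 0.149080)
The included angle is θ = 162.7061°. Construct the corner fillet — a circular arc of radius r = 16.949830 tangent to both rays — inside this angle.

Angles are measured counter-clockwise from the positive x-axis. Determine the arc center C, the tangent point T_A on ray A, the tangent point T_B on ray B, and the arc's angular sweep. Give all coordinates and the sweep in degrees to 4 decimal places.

center=(2.3183,19.8929) T_A=(4.8881,3.1390) T_B=(-0.2086,3.1325) sweep=17.2939

bisector direction at 90.0733° = (-0.001280,0.999999)
center distance |VC| = r/sin(θ/2) = 16.949830/sin(81.3530°) = 17.144705
C = V + |VC|·bis = (2.3183,19.8929)
T_A = V + ((C−V)·d_A)·d_A = V + 2.5776·d_A = (4.8881,3.1390)
T_B = V + ((C−V)·d_B)·d_B = V + 2.5776·d_B = (-0.2086,3.1325)
sweep = 180° − θ = 17.2939°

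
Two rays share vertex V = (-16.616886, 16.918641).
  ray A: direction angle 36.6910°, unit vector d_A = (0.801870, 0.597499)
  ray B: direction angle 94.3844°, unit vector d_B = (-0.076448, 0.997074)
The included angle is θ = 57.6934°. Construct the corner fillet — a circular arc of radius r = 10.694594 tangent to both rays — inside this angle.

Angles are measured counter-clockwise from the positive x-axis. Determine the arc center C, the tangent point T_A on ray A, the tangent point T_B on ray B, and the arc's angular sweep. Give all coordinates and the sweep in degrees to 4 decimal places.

center=(-7.4379,37.0953) T_A=(-1.0479,28.5196) T_B=(-18.1012,36.2777) sweep=122.3066

bisector direction at 65.5377° = (0.414094,0.910234)
center distance |VC| = r/sin(θ/2) = 10.694594/sin(28.8467°) = 22.166443
C = V + |VC|·bis = (-7.4379,37.0953)
T_A = V + ((C−V)·d_A)·d_A = V + 19.4159·d_A = (-1.0479,28.5196)
T_B = V + ((C−V)·d_B)·d_B = V + 19.4159·d_B = (-18.1012,36.2777)
sweep = 180° − θ = 122.3066°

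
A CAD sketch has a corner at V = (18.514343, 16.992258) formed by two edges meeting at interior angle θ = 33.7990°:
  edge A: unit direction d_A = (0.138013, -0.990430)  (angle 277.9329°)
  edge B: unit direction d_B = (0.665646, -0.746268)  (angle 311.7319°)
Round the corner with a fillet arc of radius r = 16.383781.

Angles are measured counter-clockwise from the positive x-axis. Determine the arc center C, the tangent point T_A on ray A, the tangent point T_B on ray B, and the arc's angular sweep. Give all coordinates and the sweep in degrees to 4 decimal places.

bisector direction at 294.8324° = (0.419965,-0.907540)
center distance |VC| = r/sin(θ/2) = 16.383781/sin(16.8995°) = 56.360949
C = V + |VC|·bis = (42.1840,-34.1576)
T_A = V + ((C−V)·d_A)·d_A = V + 53.9271·d_A = (25.9570,-36.4187)
T_B = V + ((C−V)·d_B)·d_B = V + 53.9271·d_B = (54.4107,-23.2518)
sweep = 180° − θ = 146.2010°

center=(42.1840,-34.1576) T_A=(25.9570,-36.4187) T_B=(54.4107,-23.2518) sweep=146.2010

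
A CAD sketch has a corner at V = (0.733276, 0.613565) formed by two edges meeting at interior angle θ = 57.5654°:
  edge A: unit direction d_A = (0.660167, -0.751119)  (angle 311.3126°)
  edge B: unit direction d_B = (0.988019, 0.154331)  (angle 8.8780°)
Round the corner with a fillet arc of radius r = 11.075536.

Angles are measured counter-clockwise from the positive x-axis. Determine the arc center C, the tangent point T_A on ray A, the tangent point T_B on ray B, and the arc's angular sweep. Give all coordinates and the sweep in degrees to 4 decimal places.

bisector direction at 340.0953° = (0.940260,-0.340457)
center distance |VC| = r/sin(θ/2) = 11.075536/sin(28.7827°) = 23.002674
C = V + |VC|·bis = (22.3618,-7.2178)
T_A = V + ((C−V)·d_A)·d_A = V + 20.1607·d_A = (14.0427,-14.5296)
T_B = V + ((C−V)·d_B)·d_B = V + 20.1607·d_B = (20.6525,3.7250)
sweep = 180° − θ = 122.4346°

center=(22.3618,-7.2178) T_A=(14.0427,-14.5296) T_B=(20.6525,3.7250) sweep=122.4346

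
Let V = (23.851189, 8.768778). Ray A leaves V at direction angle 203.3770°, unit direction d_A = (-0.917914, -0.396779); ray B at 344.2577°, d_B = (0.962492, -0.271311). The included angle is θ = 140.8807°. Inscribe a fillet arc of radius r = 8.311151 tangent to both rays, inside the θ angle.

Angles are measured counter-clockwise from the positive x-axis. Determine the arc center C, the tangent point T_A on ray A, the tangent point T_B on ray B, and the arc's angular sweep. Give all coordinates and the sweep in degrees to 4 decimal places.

center=(24.4384,-0.0318) T_A=(21.1407,7.5971) T_B=(26.6933,7.9676) sweep=39.1193

bisector direction at 273.8174° = (0.066576,-0.997781)
center distance |VC| = r/sin(θ/2) = 8.311151/sin(70.4403°) = 8.820130
C = V + |VC|·bis = (24.4384,-0.0318)
T_A = V + ((C−V)·d_A)·d_A = V + 2.9529·d_A = (21.1407,7.5971)
T_B = V + ((C−V)·d_B)·d_B = V + 2.9529·d_B = (26.6933,7.9676)
sweep = 180° − θ = 39.1193°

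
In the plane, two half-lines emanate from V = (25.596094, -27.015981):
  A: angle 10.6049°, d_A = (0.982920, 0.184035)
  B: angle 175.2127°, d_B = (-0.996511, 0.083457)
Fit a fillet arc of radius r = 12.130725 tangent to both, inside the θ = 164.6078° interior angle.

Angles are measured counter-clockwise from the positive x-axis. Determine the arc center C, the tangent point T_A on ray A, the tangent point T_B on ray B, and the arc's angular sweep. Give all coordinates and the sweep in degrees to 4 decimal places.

bisector direction at 92.9088° = (-0.050746,0.998712)
center distance |VC| = r/sin(θ/2) = 12.130725/sin(82.3039°) = 12.240988
C = V + |VC|·bis = (24.9749,-14.7908)
T_A = V + ((C−V)·d_A)·d_A = V + 1.6393·d_A = (27.2074,-26.7143)
T_B = V + ((C−V)·d_B)·d_B = V + 1.6393·d_B = (23.9625,-26.8792)
sweep = 180° − θ = 15.3922°

center=(24.9749,-14.7908) T_A=(27.2074,-26.7143) T_B=(23.9625,-26.8792) sweep=15.3922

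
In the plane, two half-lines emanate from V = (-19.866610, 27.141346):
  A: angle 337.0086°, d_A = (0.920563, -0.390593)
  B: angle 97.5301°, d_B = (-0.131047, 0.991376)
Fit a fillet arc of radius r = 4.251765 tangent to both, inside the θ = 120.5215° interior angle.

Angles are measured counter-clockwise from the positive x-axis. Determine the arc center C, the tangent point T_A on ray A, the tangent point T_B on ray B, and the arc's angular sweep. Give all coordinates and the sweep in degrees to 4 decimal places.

center=(-15.9698,30.1066) T_A=(-17.6305,26.1926) T_B=(-20.1849,29.5494) sweep=59.4785

bisector direction at 37.2693° = (0.795798,0.605563)
center distance |VC| = r/sin(θ/2) = 4.251765/sin(60.2608°) = 4.896700
C = V + |VC|·bis = (-15.9698,30.1066)
T_A = V + ((C−V)·d_A)·d_A = V + 2.4290·d_A = (-17.6305,26.1926)
T_B = V + ((C−V)·d_B)·d_B = V + 2.4290·d_B = (-20.1849,29.5494)
sweep = 180° − θ = 59.4785°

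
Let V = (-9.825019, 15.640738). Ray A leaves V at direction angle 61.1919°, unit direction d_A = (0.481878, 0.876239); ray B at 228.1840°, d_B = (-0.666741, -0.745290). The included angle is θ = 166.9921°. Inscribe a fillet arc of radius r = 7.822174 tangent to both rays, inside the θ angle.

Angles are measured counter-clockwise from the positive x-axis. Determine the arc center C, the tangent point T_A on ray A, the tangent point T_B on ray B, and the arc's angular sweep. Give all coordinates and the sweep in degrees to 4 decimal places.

center=(-16.2494,20.1915) T_A=(-9.3953,16.4221) T_B=(-10.4196,14.9761) sweep=13.0079

bisector direction at 144.6880° = (-0.816016,0.578029)
center distance |VC| = r/sin(θ/2) = 7.822174/sin(83.4960°) = 7.872843
C = V + |VC|·bis = (-16.2494,20.1915)
T_A = V + ((C−V)·d_A)·d_A = V + 0.8918·d_A = (-9.3953,16.4221)
T_B = V + ((C−V)·d_B)·d_B = V + 0.8918·d_B = (-10.4196,14.9761)
sweep = 180° − θ = 13.0079°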